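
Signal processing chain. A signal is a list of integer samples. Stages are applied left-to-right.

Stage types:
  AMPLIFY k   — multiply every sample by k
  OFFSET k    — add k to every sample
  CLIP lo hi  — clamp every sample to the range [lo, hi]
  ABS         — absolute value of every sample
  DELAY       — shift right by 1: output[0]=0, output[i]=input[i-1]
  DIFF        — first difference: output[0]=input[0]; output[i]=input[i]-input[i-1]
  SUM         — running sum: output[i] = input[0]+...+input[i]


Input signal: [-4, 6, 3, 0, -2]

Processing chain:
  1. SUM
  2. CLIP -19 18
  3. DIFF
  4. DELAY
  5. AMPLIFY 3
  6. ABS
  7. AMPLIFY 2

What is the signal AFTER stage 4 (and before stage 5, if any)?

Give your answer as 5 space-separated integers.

Input: [-4, 6, 3, 0, -2]
Stage 1 (SUM): sum[0..0]=-4, sum[0..1]=2, sum[0..2]=5, sum[0..3]=5, sum[0..4]=3 -> [-4, 2, 5, 5, 3]
Stage 2 (CLIP -19 18): clip(-4,-19,18)=-4, clip(2,-19,18)=2, clip(5,-19,18)=5, clip(5,-19,18)=5, clip(3,-19,18)=3 -> [-4, 2, 5, 5, 3]
Stage 3 (DIFF): s[0]=-4, 2--4=6, 5-2=3, 5-5=0, 3-5=-2 -> [-4, 6, 3, 0, -2]
Stage 4 (DELAY): [0, -4, 6, 3, 0] = [0, -4, 6, 3, 0] -> [0, -4, 6, 3, 0]

Answer: 0 -4 6 3 0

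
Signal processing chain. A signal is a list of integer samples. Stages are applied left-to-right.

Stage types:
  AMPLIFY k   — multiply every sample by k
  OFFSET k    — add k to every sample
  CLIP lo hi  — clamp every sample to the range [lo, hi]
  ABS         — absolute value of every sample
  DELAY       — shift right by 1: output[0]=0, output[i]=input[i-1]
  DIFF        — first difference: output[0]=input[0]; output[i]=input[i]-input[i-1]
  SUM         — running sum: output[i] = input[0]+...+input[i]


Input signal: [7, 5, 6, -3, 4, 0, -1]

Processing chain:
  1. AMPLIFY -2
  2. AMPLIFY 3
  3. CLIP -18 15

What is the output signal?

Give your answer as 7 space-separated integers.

Input: [7, 5, 6, -3, 4, 0, -1]
Stage 1 (AMPLIFY -2): 7*-2=-14, 5*-2=-10, 6*-2=-12, -3*-2=6, 4*-2=-8, 0*-2=0, -1*-2=2 -> [-14, -10, -12, 6, -8, 0, 2]
Stage 2 (AMPLIFY 3): -14*3=-42, -10*3=-30, -12*3=-36, 6*3=18, -8*3=-24, 0*3=0, 2*3=6 -> [-42, -30, -36, 18, -24, 0, 6]
Stage 3 (CLIP -18 15): clip(-42,-18,15)=-18, clip(-30,-18,15)=-18, clip(-36,-18,15)=-18, clip(18,-18,15)=15, clip(-24,-18,15)=-18, clip(0,-18,15)=0, clip(6,-18,15)=6 -> [-18, -18, -18, 15, -18, 0, 6]

Answer: -18 -18 -18 15 -18 0 6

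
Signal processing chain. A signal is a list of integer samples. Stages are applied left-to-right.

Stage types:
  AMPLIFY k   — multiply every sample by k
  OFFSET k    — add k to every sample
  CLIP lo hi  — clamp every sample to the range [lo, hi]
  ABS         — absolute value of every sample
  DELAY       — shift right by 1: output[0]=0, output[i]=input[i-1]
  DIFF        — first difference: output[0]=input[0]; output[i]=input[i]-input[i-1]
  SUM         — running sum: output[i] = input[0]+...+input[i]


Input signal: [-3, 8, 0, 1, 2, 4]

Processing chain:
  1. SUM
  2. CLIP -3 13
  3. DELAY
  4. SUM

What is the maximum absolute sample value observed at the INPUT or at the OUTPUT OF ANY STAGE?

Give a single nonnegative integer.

Answer: 21

Derivation:
Input: [-3, 8, 0, 1, 2, 4] (max |s|=8)
Stage 1 (SUM): sum[0..0]=-3, sum[0..1]=5, sum[0..2]=5, sum[0..3]=6, sum[0..4]=8, sum[0..5]=12 -> [-3, 5, 5, 6, 8, 12] (max |s|=12)
Stage 2 (CLIP -3 13): clip(-3,-3,13)=-3, clip(5,-3,13)=5, clip(5,-3,13)=5, clip(6,-3,13)=6, clip(8,-3,13)=8, clip(12,-3,13)=12 -> [-3, 5, 5, 6, 8, 12] (max |s|=12)
Stage 3 (DELAY): [0, -3, 5, 5, 6, 8] = [0, -3, 5, 5, 6, 8] -> [0, -3, 5, 5, 6, 8] (max |s|=8)
Stage 4 (SUM): sum[0..0]=0, sum[0..1]=-3, sum[0..2]=2, sum[0..3]=7, sum[0..4]=13, sum[0..5]=21 -> [0, -3, 2, 7, 13, 21] (max |s|=21)
Overall max amplitude: 21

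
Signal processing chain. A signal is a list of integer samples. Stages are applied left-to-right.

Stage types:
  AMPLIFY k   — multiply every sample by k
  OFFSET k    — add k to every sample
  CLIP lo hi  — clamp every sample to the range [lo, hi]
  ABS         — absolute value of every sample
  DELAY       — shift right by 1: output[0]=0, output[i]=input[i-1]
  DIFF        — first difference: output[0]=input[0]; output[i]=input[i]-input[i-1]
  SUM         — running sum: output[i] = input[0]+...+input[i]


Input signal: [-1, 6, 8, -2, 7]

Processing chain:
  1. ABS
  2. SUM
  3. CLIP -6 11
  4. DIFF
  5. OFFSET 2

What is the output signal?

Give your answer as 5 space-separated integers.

Answer: 3 8 6 2 2

Derivation:
Input: [-1, 6, 8, -2, 7]
Stage 1 (ABS): |-1|=1, |6|=6, |8|=8, |-2|=2, |7|=7 -> [1, 6, 8, 2, 7]
Stage 2 (SUM): sum[0..0]=1, sum[0..1]=7, sum[0..2]=15, sum[0..3]=17, sum[0..4]=24 -> [1, 7, 15, 17, 24]
Stage 3 (CLIP -6 11): clip(1,-6,11)=1, clip(7,-6,11)=7, clip(15,-6,11)=11, clip(17,-6,11)=11, clip(24,-6,11)=11 -> [1, 7, 11, 11, 11]
Stage 4 (DIFF): s[0]=1, 7-1=6, 11-7=4, 11-11=0, 11-11=0 -> [1, 6, 4, 0, 0]
Stage 5 (OFFSET 2): 1+2=3, 6+2=8, 4+2=6, 0+2=2, 0+2=2 -> [3, 8, 6, 2, 2]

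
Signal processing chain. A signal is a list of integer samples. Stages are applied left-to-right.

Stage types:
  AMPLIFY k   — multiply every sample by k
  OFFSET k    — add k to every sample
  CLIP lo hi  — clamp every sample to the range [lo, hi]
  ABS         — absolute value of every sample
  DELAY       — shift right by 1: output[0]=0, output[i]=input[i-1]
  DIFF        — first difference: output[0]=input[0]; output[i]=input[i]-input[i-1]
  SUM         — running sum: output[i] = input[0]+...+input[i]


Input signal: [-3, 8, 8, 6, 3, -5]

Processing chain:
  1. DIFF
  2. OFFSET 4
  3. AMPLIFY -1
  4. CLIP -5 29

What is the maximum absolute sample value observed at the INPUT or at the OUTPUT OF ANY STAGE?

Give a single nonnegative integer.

Answer: 15

Derivation:
Input: [-3, 8, 8, 6, 3, -5] (max |s|=8)
Stage 1 (DIFF): s[0]=-3, 8--3=11, 8-8=0, 6-8=-2, 3-6=-3, -5-3=-8 -> [-3, 11, 0, -2, -3, -8] (max |s|=11)
Stage 2 (OFFSET 4): -3+4=1, 11+4=15, 0+4=4, -2+4=2, -3+4=1, -8+4=-4 -> [1, 15, 4, 2, 1, -4] (max |s|=15)
Stage 3 (AMPLIFY -1): 1*-1=-1, 15*-1=-15, 4*-1=-4, 2*-1=-2, 1*-1=-1, -4*-1=4 -> [-1, -15, -4, -2, -1, 4] (max |s|=15)
Stage 4 (CLIP -5 29): clip(-1,-5,29)=-1, clip(-15,-5,29)=-5, clip(-4,-5,29)=-4, clip(-2,-5,29)=-2, clip(-1,-5,29)=-1, clip(4,-5,29)=4 -> [-1, -5, -4, -2, -1, 4] (max |s|=5)
Overall max amplitude: 15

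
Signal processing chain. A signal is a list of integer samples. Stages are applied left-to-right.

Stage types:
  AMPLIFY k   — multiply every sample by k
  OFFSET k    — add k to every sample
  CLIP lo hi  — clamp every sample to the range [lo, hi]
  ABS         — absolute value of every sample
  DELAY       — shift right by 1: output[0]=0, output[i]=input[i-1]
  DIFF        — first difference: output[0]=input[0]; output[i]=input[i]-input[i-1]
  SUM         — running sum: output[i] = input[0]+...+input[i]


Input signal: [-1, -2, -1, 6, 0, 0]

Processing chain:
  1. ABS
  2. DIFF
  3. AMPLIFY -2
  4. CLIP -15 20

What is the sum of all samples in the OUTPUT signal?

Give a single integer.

Input: [-1, -2, -1, 6, 0, 0]
Stage 1 (ABS): |-1|=1, |-2|=2, |-1|=1, |6|=6, |0|=0, |0|=0 -> [1, 2, 1, 6, 0, 0]
Stage 2 (DIFF): s[0]=1, 2-1=1, 1-2=-1, 6-1=5, 0-6=-6, 0-0=0 -> [1, 1, -1, 5, -6, 0]
Stage 3 (AMPLIFY -2): 1*-2=-2, 1*-2=-2, -1*-2=2, 5*-2=-10, -6*-2=12, 0*-2=0 -> [-2, -2, 2, -10, 12, 0]
Stage 4 (CLIP -15 20): clip(-2,-15,20)=-2, clip(-2,-15,20)=-2, clip(2,-15,20)=2, clip(-10,-15,20)=-10, clip(12,-15,20)=12, clip(0,-15,20)=0 -> [-2, -2, 2, -10, 12, 0]
Output sum: 0

Answer: 0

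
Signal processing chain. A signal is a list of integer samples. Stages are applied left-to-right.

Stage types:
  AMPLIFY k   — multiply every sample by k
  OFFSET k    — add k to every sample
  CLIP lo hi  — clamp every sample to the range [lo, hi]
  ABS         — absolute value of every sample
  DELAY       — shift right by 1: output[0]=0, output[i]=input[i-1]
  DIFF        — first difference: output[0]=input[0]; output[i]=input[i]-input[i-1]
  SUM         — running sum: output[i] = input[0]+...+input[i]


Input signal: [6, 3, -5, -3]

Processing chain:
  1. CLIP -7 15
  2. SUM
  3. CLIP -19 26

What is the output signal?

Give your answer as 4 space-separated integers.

Answer: 6 9 4 1

Derivation:
Input: [6, 3, -5, -3]
Stage 1 (CLIP -7 15): clip(6,-7,15)=6, clip(3,-7,15)=3, clip(-5,-7,15)=-5, clip(-3,-7,15)=-3 -> [6, 3, -5, -3]
Stage 2 (SUM): sum[0..0]=6, sum[0..1]=9, sum[0..2]=4, sum[0..3]=1 -> [6, 9, 4, 1]
Stage 3 (CLIP -19 26): clip(6,-19,26)=6, clip(9,-19,26)=9, clip(4,-19,26)=4, clip(1,-19,26)=1 -> [6, 9, 4, 1]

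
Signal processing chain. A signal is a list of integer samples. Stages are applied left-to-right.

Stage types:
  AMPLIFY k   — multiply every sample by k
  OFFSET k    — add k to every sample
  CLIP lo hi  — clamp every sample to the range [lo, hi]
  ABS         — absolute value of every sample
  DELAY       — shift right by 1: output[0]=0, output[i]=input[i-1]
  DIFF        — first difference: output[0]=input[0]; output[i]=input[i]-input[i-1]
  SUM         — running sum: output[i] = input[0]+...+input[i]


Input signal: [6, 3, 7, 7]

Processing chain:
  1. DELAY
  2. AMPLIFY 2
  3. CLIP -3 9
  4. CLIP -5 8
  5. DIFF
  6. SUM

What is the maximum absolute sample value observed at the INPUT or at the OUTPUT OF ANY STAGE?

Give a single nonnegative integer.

Input: [6, 3, 7, 7] (max |s|=7)
Stage 1 (DELAY): [0, 6, 3, 7] = [0, 6, 3, 7] -> [0, 6, 3, 7] (max |s|=7)
Stage 2 (AMPLIFY 2): 0*2=0, 6*2=12, 3*2=6, 7*2=14 -> [0, 12, 6, 14] (max |s|=14)
Stage 3 (CLIP -3 9): clip(0,-3,9)=0, clip(12,-3,9)=9, clip(6,-3,9)=6, clip(14,-3,9)=9 -> [0, 9, 6, 9] (max |s|=9)
Stage 4 (CLIP -5 8): clip(0,-5,8)=0, clip(9,-5,8)=8, clip(6,-5,8)=6, clip(9,-5,8)=8 -> [0, 8, 6, 8] (max |s|=8)
Stage 5 (DIFF): s[0]=0, 8-0=8, 6-8=-2, 8-6=2 -> [0, 8, -2, 2] (max |s|=8)
Stage 6 (SUM): sum[0..0]=0, sum[0..1]=8, sum[0..2]=6, sum[0..3]=8 -> [0, 8, 6, 8] (max |s|=8)
Overall max amplitude: 14

Answer: 14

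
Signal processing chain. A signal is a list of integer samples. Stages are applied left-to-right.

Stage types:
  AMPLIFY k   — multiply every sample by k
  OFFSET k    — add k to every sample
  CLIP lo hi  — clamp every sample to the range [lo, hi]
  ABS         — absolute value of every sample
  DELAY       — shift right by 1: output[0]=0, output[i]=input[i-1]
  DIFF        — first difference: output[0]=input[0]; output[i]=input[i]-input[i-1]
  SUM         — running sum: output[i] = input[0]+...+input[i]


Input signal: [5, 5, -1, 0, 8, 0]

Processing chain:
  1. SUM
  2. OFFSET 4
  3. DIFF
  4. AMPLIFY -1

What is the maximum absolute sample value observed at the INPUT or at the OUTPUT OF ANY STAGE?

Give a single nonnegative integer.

Input: [5, 5, -1, 0, 8, 0] (max |s|=8)
Stage 1 (SUM): sum[0..0]=5, sum[0..1]=10, sum[0..2]=9, sum[0..3]=9, sum[0..4]=17, sum[0..5]=17 -> [5, 10, 9, 9, 17, 17] (max |s|=17)
Stage 2 (OFFSET 4): 5+4=9, 10+4=14, 9+4=13, 9+4=13, 17+4=21, 17+4=21 -> [9, 14, 13, 13, 21, 21] (max |s|=21)
Stage 3 (DIFF): s[0]=9, 14-9=5, 13-14=-1, 13-13=0, 21-13=8, 21-21=0 -> [9, 5, -1, 0, 8, 0] (max |s|=9)
Stage 4 (AMPLIFY -1): 9*-1=-9, 5*-1=-5, -1*-1=1, 0*-1=0, 8*-1=-8, 0*-1=0 -> [-9, -5, 1, 0, -8, 0] (max |s|=9)
Overall max amplitude: 21

Answer: 21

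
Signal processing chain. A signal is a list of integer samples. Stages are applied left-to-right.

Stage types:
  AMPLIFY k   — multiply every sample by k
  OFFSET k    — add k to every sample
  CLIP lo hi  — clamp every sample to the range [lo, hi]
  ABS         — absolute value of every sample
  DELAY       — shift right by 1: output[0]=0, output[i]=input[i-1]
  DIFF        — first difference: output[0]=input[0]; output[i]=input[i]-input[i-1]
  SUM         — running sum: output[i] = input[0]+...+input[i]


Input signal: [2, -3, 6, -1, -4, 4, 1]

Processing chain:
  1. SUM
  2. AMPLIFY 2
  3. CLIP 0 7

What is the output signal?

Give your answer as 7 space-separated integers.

Input: [2, -3, 6, -1, -4, 4, 1]
Stage 1 (SUM): sum[0..0]=2, sum[0..1]=-1, sum[0..2]=5, sum[0..3]=4, sum[0..4]=0, sum[0..5]=4, sum[0..6]=5 -> [2, -1, 5, 4, 0, 4, 5]
Stage 2 (AMPLIFY 2): 2*2=4, -1*2=-2, 5*2=10, 4*2=8, 0*2=0, 4*2=8, 5*2=10 -> [4, -2, 10, 8, 0, 8, 10]
Stage 3 (CLIP 0 7): clip(4,0,7)=4, clip(-2,0,7)=0, clip(10,0,7)=7, clip(8,0,7)=7, clip(0,0,7)=0, clip(8,0,7)=7, clip(10,0,7)=7 -> [4, 0, 7, 7, 0, 7, 7]

Answer: 4 0 7 7 0 7 7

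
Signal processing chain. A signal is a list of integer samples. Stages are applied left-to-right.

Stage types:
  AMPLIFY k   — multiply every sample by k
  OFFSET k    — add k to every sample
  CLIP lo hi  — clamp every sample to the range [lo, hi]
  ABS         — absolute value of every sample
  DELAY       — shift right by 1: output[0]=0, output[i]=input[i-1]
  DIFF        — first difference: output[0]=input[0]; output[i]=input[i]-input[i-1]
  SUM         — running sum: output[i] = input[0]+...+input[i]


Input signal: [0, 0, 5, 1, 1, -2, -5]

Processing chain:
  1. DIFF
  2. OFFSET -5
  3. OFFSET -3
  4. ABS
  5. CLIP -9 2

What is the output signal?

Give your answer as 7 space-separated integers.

Answer: 2 2 2 2 2 2 2

Derivation:
Input: [0, 0, 5, 1, 1, -2, -5]
Stage 1 (DIFF): s[0]=0, 0-0=0, 5-0=5, 1-5=-4, 1-1=0, -2-1=-3, -5--2=-3 -> [0, 0, 5, -4, 0, -3, -3]
Stage 2 (OFFSET -5): 0+-5=-5, 0+-5=-5, 5+-5=0, -4+-5=-9, 0+-5=-5, -3+-5=-8, -3+-5=-8 -> [-5, -5, 0, -9, -5, -8, -8]
Stage 3 (OFFSET -3): -5+-3=-8, -5+-3=-8, 0+-3=-3, -9+-3=-12, -5+-3=-8, -8+-3=-11, -8+-3=-11 -> [-8, -8, -3, -12, -8, -11, -11]
Stage 4 (ABS): |-8|=8, |-8|=8, |-3|=3, |-12|=12, |-8|=8, |-11|=11, |-11|=11 -> [8, 8, 3, 12, 8, 11, 11]
Stage 5 (CLIP -9 2): clip(8,-9,2)=2, clip(8,-9,2)=2, clip(3,-9,2)=2, clip(12,-9,2)=2, clip(8,-9,2)=2, clip(11,-9,2)=2, clip(11,-9,2)=2 -> [2, 2, 2, 2, 2, 2, 2]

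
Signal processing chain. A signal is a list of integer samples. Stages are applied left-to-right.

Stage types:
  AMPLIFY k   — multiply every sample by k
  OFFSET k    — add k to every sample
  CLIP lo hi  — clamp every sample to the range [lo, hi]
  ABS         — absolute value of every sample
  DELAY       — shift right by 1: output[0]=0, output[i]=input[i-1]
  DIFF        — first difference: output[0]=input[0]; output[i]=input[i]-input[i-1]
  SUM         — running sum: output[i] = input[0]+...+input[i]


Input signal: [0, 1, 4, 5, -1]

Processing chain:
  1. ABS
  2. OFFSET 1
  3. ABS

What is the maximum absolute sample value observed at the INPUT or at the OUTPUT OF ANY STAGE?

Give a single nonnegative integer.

Input: [0, 1, 4, 5, -1] (max |s|=5)
Stage 1 (ABS): |0|=0, |1|=1, |4|=4, |5|=5, |-1|=1 -> [0, 1, 4, 5, 1] (max |s|=5)
Stage 2 (OFFSET 1): 0+1=1, 1+1=2, 4+1=5, 5+1=6, 1+1=2 -> [1, 2, 5, 6, 2] (max |s|=6)
Stage 3 (ABS): |1|=1, |2|=2, |5|=5, |6|=6, |2|=2 -> [1, 2, 5, 6, 2] (max |s|=6)
Overall max amplitude: 6

Answer: 6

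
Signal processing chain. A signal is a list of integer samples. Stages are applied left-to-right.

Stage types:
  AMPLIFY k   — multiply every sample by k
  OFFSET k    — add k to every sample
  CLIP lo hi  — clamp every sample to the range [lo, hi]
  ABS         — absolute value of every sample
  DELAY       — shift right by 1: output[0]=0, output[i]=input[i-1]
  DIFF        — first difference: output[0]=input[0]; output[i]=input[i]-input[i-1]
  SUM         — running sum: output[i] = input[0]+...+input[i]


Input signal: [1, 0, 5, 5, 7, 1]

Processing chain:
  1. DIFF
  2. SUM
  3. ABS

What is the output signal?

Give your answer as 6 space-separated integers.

Input: [1, 0, 5, 5, 7, 1]
Stage 1 (DIFF): s[0]=1, 0-1=-1, 5-0=5, 5-5=0, 7-5=2, 1-7=-6 -> [1, -1, 5, 0, 2, -6]
Stage 2 (SUM): sum[0..0]=1, sum[0..1]=0, sum[0..2]=5, sum[0..3]=5, sum[0..4]=7, sum[0..5]=1 -> [1, 0, 5, 5, 7, 1]
Stage 3 (ABS): |1|=1, |0|=0, |5|=5, |5|=5, |7|=7, |1|=1 -> [1, 0, 5, 5, 7, 1]

Answer: 1 0 5 5 7 1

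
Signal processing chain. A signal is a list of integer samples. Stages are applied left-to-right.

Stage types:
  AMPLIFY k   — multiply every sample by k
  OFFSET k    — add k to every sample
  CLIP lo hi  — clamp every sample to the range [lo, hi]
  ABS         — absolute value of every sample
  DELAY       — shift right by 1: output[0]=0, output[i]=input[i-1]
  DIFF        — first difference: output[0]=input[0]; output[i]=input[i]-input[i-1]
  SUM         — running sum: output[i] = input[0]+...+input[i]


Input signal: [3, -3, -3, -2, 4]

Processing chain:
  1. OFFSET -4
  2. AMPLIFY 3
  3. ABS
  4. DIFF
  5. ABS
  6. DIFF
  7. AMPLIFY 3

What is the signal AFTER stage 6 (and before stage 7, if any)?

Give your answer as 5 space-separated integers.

Input: [3, -3, -3, -2, 4]
Stage 1 (OFFSET -4): 3+-4=-1, -3+-4=-7, -3+-4=-7, -2+-4=-6, 4+-4=0 -> [-1, -7, -7, -6, 0]
Stage 2 (AMPLIFY 3): -1*3=-3, -7*3=-21, -7*3=-21, -6*3=-18, 0*3=0 -> [-3, -21, -21, -18, 0]
Stage 3 (ABS): |-3|=3, |-21|=21, |-21|=21, |-18|=18, |0|=0 -> [3, 21, 21, 18, 0]
Stage 4 (DIFF): s[0]=3, 21-3=18, 21-21=0, 18-21=-3, 0-18=-18 -> [3, 18, 0, -3, -18]
Stage 5 (ABS): |3|=3, |18|=18, |0|=0, |-3|=3, |-18|=18 -> [3, 18, 0, 3, 18]
Stage 6 (DIFF): s[0]=3, 18-3=15, 0-18=-18, 3-0=3, 18-3=15 -> [3, 15, -18, 3, 15]

Answer: 3 15 -18 3 15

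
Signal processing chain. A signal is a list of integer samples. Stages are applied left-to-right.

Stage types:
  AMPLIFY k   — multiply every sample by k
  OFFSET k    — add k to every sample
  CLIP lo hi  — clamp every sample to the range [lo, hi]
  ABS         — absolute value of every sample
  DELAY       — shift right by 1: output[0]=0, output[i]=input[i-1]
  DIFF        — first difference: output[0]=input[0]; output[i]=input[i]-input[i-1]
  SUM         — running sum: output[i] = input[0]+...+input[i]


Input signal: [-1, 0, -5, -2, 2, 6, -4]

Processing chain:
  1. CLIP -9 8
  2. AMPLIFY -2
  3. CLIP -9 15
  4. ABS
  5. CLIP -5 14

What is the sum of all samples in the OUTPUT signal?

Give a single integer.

Answer: 37

Derivation:
Input: [-1, 0, -5, -2, 2, 6, -4]
Stage 1 (CLIP -9 8): clip(-1,-9,8)=-1, clip(0,-9,8)=0, clip(-5,-9,8)=-5, clip(-2,-9,8)=-2, clip(2,-9,8)=2, clip(6,-9,8)=6, clip(-4,-9,8)=-4 -> [-1, 0, -5, -2, 2, 6, -4]
Stage 2 (AMPLIFY -2): -1*-2=2, 0*-2=0, -5*-2=10, -2*-2=4, 2*-2=-4, 6*-2=-12, -4*-2=8 -> [2, 0, 10, 4, -4, -12, 8]
Stage 3 (CLIP -9 15): clip(2,-9,15)=2, clip(0,-9,15)=0, clip(10,-9,15)=10, clip(4,-9,15)=4, clip(-4,-9,15)=-4, clip(-12,-9,15)=-9, clip(8,-9,15)=8 -> [2, 0, 10, 4, -4, -9, 8]
Stage 4 (ABS): |2|=2, |0|=0, |10|=10, |4|=4, |-4|=4, |-9|=9, |8|=8 -> [2, 0, 10, 4, 4, 9, 8]
Stage 5 (CLIP -5 14): clip(2,-5,14)=2, clip(0,-5,14)=0, clip(10,-5,14)=10, clip(4,-5,14)=4, clip(4,-5,14)=4, clip(9,-5,14)=9, clip(8,-5,14)=8 -> [2, 0, 10, 4, 4, 9, 8]
Output sum: 37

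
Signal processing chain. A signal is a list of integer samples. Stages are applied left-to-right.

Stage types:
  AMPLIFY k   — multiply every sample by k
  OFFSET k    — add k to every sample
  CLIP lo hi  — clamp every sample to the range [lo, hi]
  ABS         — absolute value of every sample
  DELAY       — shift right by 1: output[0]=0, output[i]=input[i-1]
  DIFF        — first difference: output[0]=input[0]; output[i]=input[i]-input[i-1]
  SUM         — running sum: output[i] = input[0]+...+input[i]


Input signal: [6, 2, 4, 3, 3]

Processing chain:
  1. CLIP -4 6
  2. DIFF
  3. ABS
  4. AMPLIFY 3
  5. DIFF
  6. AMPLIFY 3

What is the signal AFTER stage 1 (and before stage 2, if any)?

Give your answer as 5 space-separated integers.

Input: [6, 2, 4, 3, 3]
Stage 1 (CLIP -4 6): clip(6,-4,6)=6, clip(2,-4,6)=2, clip(4,-4,6)=4, clip(3,-4,6)=3, clip(3,-4,6)=3 -> [6, 2, 4, 3, 3]

Answer: 6 2 4 3 3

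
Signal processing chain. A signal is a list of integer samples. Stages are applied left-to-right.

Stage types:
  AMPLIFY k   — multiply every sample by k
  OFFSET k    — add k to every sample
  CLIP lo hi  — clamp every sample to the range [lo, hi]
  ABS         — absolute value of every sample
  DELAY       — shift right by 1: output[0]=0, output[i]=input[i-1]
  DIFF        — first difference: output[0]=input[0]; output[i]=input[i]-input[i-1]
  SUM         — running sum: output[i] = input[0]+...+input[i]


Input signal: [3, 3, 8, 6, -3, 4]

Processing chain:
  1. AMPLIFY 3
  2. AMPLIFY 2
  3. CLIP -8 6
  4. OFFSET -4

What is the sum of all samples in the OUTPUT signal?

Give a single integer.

Input: [3, 3, 8, 6, -3, 4]
Stage 1 (AMPLIFY 3): 3*3=9, 3*3=9, 8*3=24, 6*3=18, -3*3=-9, 4*3=12 -> [9, 9, 24, 18, -9, 12]
Stage 2 (AMPLIFY 2): 9*2=18, 9*2=18, 24*2=48, 18*2=36, -9*2=-18, 12*2=24 -> [18, 18, 48, 36, -18, 24]
Stage 3 (CLIP -8 6): clip(18,-8,6)=6, clip(18,-8,6)=6, clip(48,-8,6)=6, clip(36,-8,6)=6, clip(-18,-8,6)=-8, clip(24,-8,6)=6 -> [6, 6, 6, 6, -8, 6]
Stage 4 (OFFSET -4): 6+-4=2, 6+-4=2, 6+-4=2, 6+-4=2, -8+-4=-12, 6+-4=2 -> [2, 2, 2, 2, -12, 2]
Output sum: -2

Answer: -2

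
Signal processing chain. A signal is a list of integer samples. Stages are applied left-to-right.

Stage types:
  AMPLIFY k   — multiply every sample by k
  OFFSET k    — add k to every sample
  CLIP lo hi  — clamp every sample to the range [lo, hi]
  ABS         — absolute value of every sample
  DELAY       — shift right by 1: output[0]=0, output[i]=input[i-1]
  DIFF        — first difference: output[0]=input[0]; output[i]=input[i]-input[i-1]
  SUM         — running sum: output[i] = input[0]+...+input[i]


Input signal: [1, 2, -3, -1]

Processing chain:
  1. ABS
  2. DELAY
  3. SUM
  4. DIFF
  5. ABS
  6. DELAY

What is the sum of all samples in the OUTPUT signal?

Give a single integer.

Answer: 3

Derivation:
Input: [1, 2, -3, -1]
Stage 1 (ABS): |1|=1, |2|=2, |-3|=3, |-1|=1 -> [1, 2, 3, 1]
Stage 2 (DELAY): [0, 1, 2, 3] = [0, 1, 2, 3] -> [0, 1, 2, 3]
Stage 3 (SUM): sum[0..0]=0, sum[0..1]=1, sum[0..2]=3, sum[0..3]=6 -> [0, 1, 3, 6]
Stage 4 (DIFF): s[0]=0, 1-0=1, 3-1=2, 6-3=3 -> [0, 1, 2, 3]
Stage 5 (ABS): |0|=0, |1|=1, |2|=2, |3|=3 -> [0, 1, 2, 3]
Stage 6 (DELAY): [0, 0, 1, 2] = [0, 0, 1, 2] -> [0, 0, 1, 2]
Output sum: 3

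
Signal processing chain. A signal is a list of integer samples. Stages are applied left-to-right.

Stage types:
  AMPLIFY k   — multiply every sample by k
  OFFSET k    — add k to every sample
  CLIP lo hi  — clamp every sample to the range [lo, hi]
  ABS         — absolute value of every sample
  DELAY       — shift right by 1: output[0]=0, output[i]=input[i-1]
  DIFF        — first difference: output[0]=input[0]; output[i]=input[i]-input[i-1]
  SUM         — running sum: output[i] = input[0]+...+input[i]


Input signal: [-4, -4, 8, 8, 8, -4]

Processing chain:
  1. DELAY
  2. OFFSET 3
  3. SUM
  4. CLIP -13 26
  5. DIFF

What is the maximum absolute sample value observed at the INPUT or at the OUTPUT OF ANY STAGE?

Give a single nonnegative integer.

Answer: 34

Derivation:
Input: [-4, -4, 8, 8, 8, -4] (max |s|=8)
Stage 1 (DELAY): [0, -4, -4, 8, 8, 8] = [0, -4, -4, 8, 8, 8] -> [0, -4, -4, 8, 8, 8] (max |s|=8)
Stage 2 (OFFSET 3): 0+3=3, -4+3=-1, -4+3=-1, 8+3=11, 8+3=11, 8+3=11 -> [3, -1, -1, 11, 11, 11] (max |s|=11)
Stage 3 (SUM): sum[0..0]=3, sum[0..1]=2, sum[0..2]=1, sum[0..3]=12, sum[0..4]=23, sum[0..5]=34 -> [3, 2, 1, 12, 23, 34] (max |s|=34)
Stage 4 (CLIP -13 26): clip(3,-13,26)=3, clip(2,-13,26)=2, clip(1,-13,26)=1, clip(12,-13,26)=12, clip(23,-13,26)=23, clip(34,-13,26)=26 -> [3, 2, 1, 12, 23, 26] (max |s|=26)
Stage 5 (DIFF): s[0]=3, 2-3=-1, 1-2=-1, 12-1=11, 23-12=11, 26-23=3 -> [3, -1, -1, 11, 11, 3] (max |s|=11)
Overall max amplitude: 34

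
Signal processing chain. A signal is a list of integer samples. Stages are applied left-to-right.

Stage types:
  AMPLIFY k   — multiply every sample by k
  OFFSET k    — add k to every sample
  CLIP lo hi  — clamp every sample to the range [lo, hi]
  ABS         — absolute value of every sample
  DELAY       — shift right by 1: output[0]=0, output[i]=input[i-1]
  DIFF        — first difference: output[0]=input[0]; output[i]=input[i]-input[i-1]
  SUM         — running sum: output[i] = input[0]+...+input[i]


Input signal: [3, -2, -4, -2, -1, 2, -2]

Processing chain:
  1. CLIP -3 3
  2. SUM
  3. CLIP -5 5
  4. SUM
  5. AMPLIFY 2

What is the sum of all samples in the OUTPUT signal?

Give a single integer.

Answer: -50

Derivation:
Input: [3, -2, -4, -2, -1, 2, -2]
Stage 1 (CLIP -3 3): clip(3,-3,3)=3, clip(-2,-3,3)=-2, clip(-4,-3,3)=-3, clip(-2,-3,3)=-2, clip(-1,-3,3)=-1, clip(2,-3,3)=2, clip(-2,-3,3)=-2 -> [3, -2, -3, -2, -1, 2, -2]
Stage 2 (SUM): sum[0..0]=3, sum[0..1]=1, sum[0..2]=-2, sum[0..3]=-4, sum[0..4]=-5, sum[0..5]=-3, sum[0..6]=-5 -> [3, 1, -2, -4, -5, -3, -5]
Stage 3 (CLIP -5 5): clip(3,-5,5)=3, clip(1,-5,5)=1, clip(-2,-5,5)=-2, clip(-4,-5,5)=-4, clip(-5,-5,5)=-5, clip(-3,-5,5)=-3, clip(-5,-5,5)=-5 -> [3, 1, -2, -4, -5, -3, -5]
Stage 4 (SUM): sum[0..0]=3, sum[0..1]=4, sum[0..2]=2, sum[0..3]=-2, sum[0..4]=-7, sum[0..5]=-10, sum[0..6]=-15 -> [3, 4, 2, -2, -7, -10, -15]
Stage 5 (AMPLIFY 2): 3*2=6, 4*2=8, 2*2=4, -2*2=-4, -7*2=-14, -10*2=-20, -15*2=-30 -> [6, 8, 4, -4, -14, -20, -30]
Output sum: -50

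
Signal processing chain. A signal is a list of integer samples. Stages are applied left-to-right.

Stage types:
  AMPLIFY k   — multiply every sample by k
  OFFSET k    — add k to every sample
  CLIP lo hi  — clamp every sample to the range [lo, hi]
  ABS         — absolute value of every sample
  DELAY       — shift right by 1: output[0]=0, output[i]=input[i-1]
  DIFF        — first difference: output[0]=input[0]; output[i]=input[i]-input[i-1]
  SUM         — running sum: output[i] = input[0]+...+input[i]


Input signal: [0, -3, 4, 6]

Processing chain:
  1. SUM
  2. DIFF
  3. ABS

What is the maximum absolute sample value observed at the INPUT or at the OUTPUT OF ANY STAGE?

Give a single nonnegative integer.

Input: [0, -3, 4, 6] (max |s|=6)
Stage 1 (SUM): sum[0..0]=0, sum[0..1]=-3, sum[0..2]=1, sum[0..3]=7 -> [0, -3, 1, 7] (max |s|=7)
Stage 2 (DIFF): s[0]=0, -3-0=-3, 1--3=4, 7-1=6 -> [0, -3, 4, 6] (max |s|=6)
Stage 3 (ABS): |0|=0, |-3|=3, |4|=4, |6|=6 -> [0, 3, 4, 6] (max |s|=6)
Overall max amplitude: 7

Answer: 7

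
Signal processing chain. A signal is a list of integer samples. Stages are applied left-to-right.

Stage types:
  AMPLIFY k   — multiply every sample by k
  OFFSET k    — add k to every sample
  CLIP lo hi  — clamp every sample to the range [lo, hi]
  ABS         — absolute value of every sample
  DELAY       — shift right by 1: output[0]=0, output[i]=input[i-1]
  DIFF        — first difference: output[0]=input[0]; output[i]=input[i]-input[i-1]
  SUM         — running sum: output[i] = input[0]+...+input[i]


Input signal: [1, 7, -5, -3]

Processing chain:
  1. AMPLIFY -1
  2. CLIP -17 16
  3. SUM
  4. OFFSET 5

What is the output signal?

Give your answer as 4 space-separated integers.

Input: [1, 7, -5, -3]
Stage 1 (AMPLIFY -1): 1*-1=-1, 7*-1=-7, -5*-1=5, -3*-1=3 -> [-1, -7, 5, 3]
Stage 2 (CLIP -17 16): clip(-1,-17,16)=-1, clip(-7,-17,16)=-7, clip(5,-17,16)=5, clip(3,-17,16)=3 -> [-1, -7, 5, 3]
Stage 3 (SUM): sum[0..0]=-1, sum[0..1]=-8, sum[0..2]=-3, sum[0..3]=0 -> [-1, -8, -3, 0]
Stage 4 (OFFSET 5): -1+5=4, -8+5=-3, -3+5=2, 0+5=5 -> [4, -3, 2, 5]

Answer: 4 -3 2 5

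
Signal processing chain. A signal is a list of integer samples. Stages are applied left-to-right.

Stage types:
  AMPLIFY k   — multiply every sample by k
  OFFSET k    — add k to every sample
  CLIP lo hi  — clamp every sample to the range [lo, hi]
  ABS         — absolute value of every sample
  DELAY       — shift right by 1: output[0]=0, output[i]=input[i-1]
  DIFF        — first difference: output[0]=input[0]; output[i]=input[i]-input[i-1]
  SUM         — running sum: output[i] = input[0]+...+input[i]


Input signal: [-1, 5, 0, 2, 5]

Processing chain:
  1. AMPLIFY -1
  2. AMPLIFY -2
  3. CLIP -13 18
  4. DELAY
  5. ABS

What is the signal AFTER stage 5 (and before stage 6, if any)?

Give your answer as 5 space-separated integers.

Input: [-1, 5, 0, 2, 5]
Stage 1 (AMPLIFY -1): -1*-1=1, 5*-1=-5, 0*-1=0, 2*-1=-2, 5*-1=-5 -> [1, -5, 0, -2, -5]
Stage 2 (AMPLIFY -2): 1*-2=-2, -5*-2=10, 0*-2=0, -2*-2=4, -5*-2=10 -> [-2, 10, 0, 4, 10]
Stage 3 (CLIP -13 18): clip(-2,-13,18)=-2, clip(10,-13,18)=10, clip(0,-13,18)=0, clip(4,-13,18)=4, clip(10,-13,18)=10 -> [-2, 10, 0, 4, 10]
Stage 4 (DELAY): [0, -2, 10, 0, 4] = [0, -2, 10, 0, 4] -> [0, -2, 10, 0, 4]
Stage 5 (ABS): |0|=0, |-2|=2, |10|=10, |0|=0, |4|=4 -> [0, 2, 10, 0, 4]

Answer: 0 2 10 0 4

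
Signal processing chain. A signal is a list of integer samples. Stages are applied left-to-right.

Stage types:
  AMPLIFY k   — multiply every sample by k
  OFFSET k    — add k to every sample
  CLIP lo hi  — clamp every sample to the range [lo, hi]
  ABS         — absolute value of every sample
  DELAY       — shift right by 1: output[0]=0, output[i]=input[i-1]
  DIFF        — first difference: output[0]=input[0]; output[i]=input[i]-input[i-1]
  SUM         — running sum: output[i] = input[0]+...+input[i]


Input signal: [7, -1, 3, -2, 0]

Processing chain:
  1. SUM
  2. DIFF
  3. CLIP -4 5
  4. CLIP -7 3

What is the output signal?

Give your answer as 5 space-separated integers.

Input: [7, -1, 3, -2, 0]
Stage 1 (SUM): sum[0..0]=7, sum[0..1]=6, sum[0..2]=9, sum[0..3]=7, sum[0..4]=7 -> [7, 6, 9, 7, 7]
Stage 2 (DIFF): s[0]=7, 6-7=-1, 9-6=3, 7-9=-2, 7-7=0 -> [7, -1, 3, -2, 0]
Stage 3 (CLIP -4 5): clip(7,-4,5)=5, clip(-1,-4,5)=-1, clip(3,-4,5)=3, clip(-2,-4,5)=-2, clip(0,-4,5)=0 -> [5, -1, 3, -2, 0]
Stage 4 (CLIP -7 3): clip(5,-7,3)=3, clip(-1,-7,3)=-1, clip(3,-7,3)=3, clip(-2,-7,3)=-2, clip(0,-7,3)=0 -> [3, -1, 3, -2, 0]

Answer: 3 -1 3 -2 0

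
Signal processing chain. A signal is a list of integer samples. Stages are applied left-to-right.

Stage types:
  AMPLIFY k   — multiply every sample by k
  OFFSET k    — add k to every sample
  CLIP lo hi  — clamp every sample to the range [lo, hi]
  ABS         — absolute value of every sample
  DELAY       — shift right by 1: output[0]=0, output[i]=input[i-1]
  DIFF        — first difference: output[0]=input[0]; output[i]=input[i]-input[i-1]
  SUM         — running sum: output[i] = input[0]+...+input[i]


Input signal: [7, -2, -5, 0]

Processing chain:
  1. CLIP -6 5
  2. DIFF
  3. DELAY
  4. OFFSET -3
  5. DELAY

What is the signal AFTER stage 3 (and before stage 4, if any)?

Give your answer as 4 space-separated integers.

Answer: 0 5 -7 -3

Derivation:
Input: [7, -2, -5, 0]
Stage 1 (CLIP -6 5): clip(7,-6,5)=5, clip(-2,-6,5)=-2, clip(-5,-6,5)=-5, clip(0,-6,5)=0 -> [5, -2, -5, 0]
Stage 2 (DIFF): s[0]=5, -2-5=-7, -5--2=-3, 0--5=5 -> [5, -7, -3, 5]
Stage 3 (DELAY): [0, 5, -7, -3] = [0, 5, -7, -3] -> [0, 5, -7, -3]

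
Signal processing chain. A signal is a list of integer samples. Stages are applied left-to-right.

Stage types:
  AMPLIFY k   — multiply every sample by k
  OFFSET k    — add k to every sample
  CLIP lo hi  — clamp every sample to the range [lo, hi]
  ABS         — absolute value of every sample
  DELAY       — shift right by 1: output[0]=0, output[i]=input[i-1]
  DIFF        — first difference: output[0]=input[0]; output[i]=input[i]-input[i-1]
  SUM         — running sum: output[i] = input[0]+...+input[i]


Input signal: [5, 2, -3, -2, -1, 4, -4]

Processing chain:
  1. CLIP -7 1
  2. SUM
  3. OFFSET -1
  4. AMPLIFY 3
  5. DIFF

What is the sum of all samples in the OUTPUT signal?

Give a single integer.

Input: [5, 2, -3, -2, -1, 4, -4]
Stage 1 (CLIP -7 1): clip(5,-7,1)=1, clip(2,-7,1)=1, clip(-3,-7,1)=-3, clip(-2,-7,1)=-2, clip(-1,-7,1)=-1, clip(4,-7,1)=1, clip(-4,-7,1)=-4 -> [1, 1, -3, -2, -1, 1, -4]
Stage 2 (SUM): sum[0..0]=1, sum[0..1]=2, sum[0..2]=-1, sum[0..3]=-3, sum[0..4]=-4, sum[0..5]=-3, sum[0..6]=-7 -> [1, 2, -1, -3, -4, -3, -7]
Stage 3 (OFFSET -1): 1+-1=0, 2+-1=1, -1+-1=-2, -3+-1=-4, -4+-1=-5, -3+-1=-4, -7+-1=-8 -> [0, 1, -2, -4, -5, -4, -8]
Stage 4 (AMPLIFY 3): 0*3=0, 1*3=3, -2*3=-6, -4*3=-12, -5*3=-15, -4*3=-12, -8*3=-24 -> [0, 3, -6, -12, -15, -12, -24]
Stage 5 (DIFF): s[0]=0, 3-0=3, -6-3=-9, -12--6=-6, -15--12=-3, -12--15=3, -24--12=-12 -> [0, 3, -9, -6, -3, 3, -12]
Output sum: -24

Answer: -24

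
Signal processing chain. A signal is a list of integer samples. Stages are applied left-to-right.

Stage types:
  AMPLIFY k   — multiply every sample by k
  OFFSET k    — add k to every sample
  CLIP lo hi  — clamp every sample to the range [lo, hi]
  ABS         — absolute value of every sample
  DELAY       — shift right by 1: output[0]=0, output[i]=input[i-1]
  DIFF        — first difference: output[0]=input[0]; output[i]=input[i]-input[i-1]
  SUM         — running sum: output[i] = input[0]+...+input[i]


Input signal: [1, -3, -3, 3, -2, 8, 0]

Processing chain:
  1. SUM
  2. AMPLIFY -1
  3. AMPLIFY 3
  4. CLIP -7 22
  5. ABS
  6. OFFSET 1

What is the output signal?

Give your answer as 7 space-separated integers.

Answer: 4 7 16 7 13 8 8

Derivation:
Input: [1, -3, -3, 3, -2, 8, 0]
Stage 1 (SUM): sum[0..0]=1, sum[0..1]=-2, sum[0..2]=-5, sum[0..3]=-2, sum[0..4]=-4, sum[0..5]=4, sum[0..6]=4 -> [1, -2, -5, -2, -4, 4, 4]
Stage 2 (AMPLIFY -1): 1*-1=-1, -2*-1=2, -5*-1=5, -2*-1=2, -4*-1=4, 4*-1=-4, 4*-1=-4 -> [-1, 2, 5, 2, 4, -4, -4]
Stage 3 (AMPLIFY 3): -1*3=-3, 2*3=6, 5*3=15, 2*3=6, 4*3=12, -4*3=-12, -4*3=-12 -> [-3, 6, 15, 6, 12, -12, -12]
Stage 4 (CLIP -7 22): clip(-3,-7,22)=-3, clip(6,-7,22)=6, clip(15,-7,22)=15, clip(6,-7,22)=6, clip(12,-7,22)=12, clip(-12,-7,22)=-7, clip(-12,-7,22)=-7 -> [-3, 6, 15, 6, 12, -7, -7]
Stage 5 (ABS): |-3|=3, |6|=6, |15|=15, |6|=6, |12|=12, |-7|=7, |-7|=7 -> [3, 6, 15, 6, 12, 7, 7]
Stage 6 (OFFSET 1): 3+1=4, 6+1=7, 15+1=16, 6+1=7, 12+1=13, 7+1=8, 7+1=8 -> [4, 7, 16, 7, 13, 8, 8]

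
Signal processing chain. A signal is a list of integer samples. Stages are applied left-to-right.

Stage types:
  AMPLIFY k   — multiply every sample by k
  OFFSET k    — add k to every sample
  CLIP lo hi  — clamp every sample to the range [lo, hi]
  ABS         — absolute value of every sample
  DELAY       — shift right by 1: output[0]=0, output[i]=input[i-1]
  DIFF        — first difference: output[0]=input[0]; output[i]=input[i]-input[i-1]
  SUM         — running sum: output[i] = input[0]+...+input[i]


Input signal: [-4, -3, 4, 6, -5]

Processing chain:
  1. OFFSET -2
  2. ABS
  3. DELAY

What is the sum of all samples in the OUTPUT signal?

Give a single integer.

Input: [-4, -3, 4, 6, -5]
Stage 1 (OFFSET -2): -4+-2=-6, -3+-2=-5, 4+-2=2, 6+-2=4, -5+-2=-7 -> [-6, -5, 2, 4, -7]
Stage 2 (ABS): |-6|=6, |-5|=5, |2|=2, |4|=4, |-7|=7 -> [6, 5, 2, 4, 7]
Stage 3 (DELAY): [0, 6, 5, 2, 4] = [0, 6, 5, 2, 4] -> [0, 6, 5, 2, 4]
Output sum: 17

Answer: 17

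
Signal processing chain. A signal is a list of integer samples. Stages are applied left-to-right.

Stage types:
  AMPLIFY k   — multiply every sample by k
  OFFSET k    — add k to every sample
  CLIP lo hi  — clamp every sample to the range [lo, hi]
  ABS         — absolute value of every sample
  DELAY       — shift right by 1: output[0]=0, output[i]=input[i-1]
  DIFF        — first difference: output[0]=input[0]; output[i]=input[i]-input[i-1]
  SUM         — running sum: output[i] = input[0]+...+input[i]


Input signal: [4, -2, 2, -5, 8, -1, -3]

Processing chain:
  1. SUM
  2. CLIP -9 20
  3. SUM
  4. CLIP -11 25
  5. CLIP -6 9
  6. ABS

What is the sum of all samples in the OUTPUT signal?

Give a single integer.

Answer: 55

Derivation:
Input: [4, -2, 2, -5, 8, -1, -3]
Stage 1 (SUM): sum[0..0]=4, sum[0..1]=2, sum[0..2]=4, sum[0..3]=-1, sum[0..4]=7, sum[0..5]=6, sum[0..6]=3 -> [4, 2, 4, -1, 7, 6, 3]
Stage 2 (CLIP -9 20): clip(4,-9,20)=4, clip(2,-9,20)=2, clip(4,-9,20)=4, clip(-1,-9,20)=-1, clip(7,-9,20)=7, clip(6,-9,20)=6, clip(3,-9,20)=3 -> [4, 2, 4, -1, 7, 6, 3]
Stage 3 (SUM): sum[0..0]=4, sum[0..1]=6, sum[0..2]=10, sum[0..3]=9, sum[0..4]=16, sum[0..5]=22, sum[0..6]=25 -> [4, 6, 10, 9, 16, 22, 25]
Stage 4 (CLIP -11 25): clip(4,-11,25)=4, clip(6,-11,25)=6, clip(10,-11,25)=10, clip(9,-11,25)=9, clip(16,-11,25)=16, clip(22,-11,25)=22, clip(25,-11,25)=25 -> [4, 6, 10, 9, 16, 22, 25]
Stage 5 (CLIP -6 9): clip(4,-6,9)=4, clip(6,-6,9)=6, clip(10,-6,9)=9, clip(9,-6,9)=9, clip(16,-6,9)=9, clip(22,-6,9)=9, clip(25,-6,9)=9 -> [4, 6, 9, 9, 9, 9, 9]
Stage 6 (ABS): |4|=4, |6|=6, |9|=9, |9|=9, |9|=9, |9|=9, |9|=9 -> [4, 6, 9, 9, 9, 9, 9]
Output sum: 55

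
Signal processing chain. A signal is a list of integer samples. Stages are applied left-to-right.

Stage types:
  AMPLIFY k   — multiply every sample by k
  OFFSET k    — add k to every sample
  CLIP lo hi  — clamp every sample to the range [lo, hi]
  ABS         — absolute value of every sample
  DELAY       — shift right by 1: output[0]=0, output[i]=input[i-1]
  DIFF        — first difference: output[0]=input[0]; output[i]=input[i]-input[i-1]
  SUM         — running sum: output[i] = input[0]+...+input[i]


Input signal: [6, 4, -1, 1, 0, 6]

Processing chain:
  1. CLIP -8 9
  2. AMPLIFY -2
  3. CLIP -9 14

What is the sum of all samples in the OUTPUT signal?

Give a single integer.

Input: [6, 4, -1, 1, 0, 6]
Stage 1 (CLIP -8 9): clip(6,-8,9)=6, clip(4,-8,9)=4, clip(-1,-8,9)=-1, clip(1,-8,9)=1, clip(0,-8,9)=0, clip(6,-8,9)=6 -> [6, 4, -1, 1, 0, 6]
Stage 2 (AMPLIFY -2): 6*-2=-12, 4*-2=-8, -1*-2=2, 1*-2=-2, 0*-2=0, 6*-2=-12 -> [-12, -8, 2, -2, 0, -12]
Stage 3 (CLIP -9 14): clip(-12,-9,14)=-9, clip(-8,-9,14)=-8, clip(2,-9,14)=2, clip(-2,-9,14)=-2, clip(0,-9,14)=0, clip(-12,-9,14)=-9 -> [-9, -8, 2, -2, 0, -9]
Output sum: -26

Answer: -26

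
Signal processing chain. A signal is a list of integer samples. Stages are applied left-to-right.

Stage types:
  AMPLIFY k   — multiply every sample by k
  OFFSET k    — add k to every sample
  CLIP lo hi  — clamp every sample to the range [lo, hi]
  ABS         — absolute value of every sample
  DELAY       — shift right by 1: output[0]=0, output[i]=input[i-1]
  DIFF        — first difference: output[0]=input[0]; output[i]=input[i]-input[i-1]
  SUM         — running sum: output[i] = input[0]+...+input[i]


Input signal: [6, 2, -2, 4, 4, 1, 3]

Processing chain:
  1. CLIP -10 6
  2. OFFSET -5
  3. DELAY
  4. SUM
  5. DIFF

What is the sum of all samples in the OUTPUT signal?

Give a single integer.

Input: [6, 2, -2, 4, 4, 1, 3]
Stage 1 (CLIP -10 6): clip(6,-10,6)=6, clip(2,-10,6)=2, clip(-2,-10,6)=-2, clip(4,-10,6)=4, clip(4,-10,6)=4, clip(1,-10,6)=1, clip(3,-10,6)=3 -> [6, 2, -2, 4, 4, 1, 3]
Stage 2 (OFFSET -5): 6+-5=1, 2+-5=-3, -2+-5=-7, 4+-5=-1, 4+-5=-1, 1+-5=-4, 3+-5=-2 -> [1, -3, -7, -1, -1, -4, -2]
Stage 3 (DELAY): [0, 1, -3, -7, -1, -1, -4] = [0, 1, -3, -7, -1, -1, -4] -> [0, 1, -3, -7, -1, -1, -4]
Stage 4 (SUM): sum[0..0]=0, sum[0..1]=1, sum[0..2]=-2, sum[0..3]=-9, sum[0..4]=-10, sum[0..5]=-11, sum[0..6]=-15 -> [0, 1, -2, -9, -10, -11, -15]
Stage 5 (DIFF): s[0]=0, 1-0=1, -2-1=-3, -9--2=-7, -10--9=-1, -11--10=-1, -15--11=-4 -> [0, 1, -3, -7, -1, -1, -4]
Output sum: -15

Answer: -15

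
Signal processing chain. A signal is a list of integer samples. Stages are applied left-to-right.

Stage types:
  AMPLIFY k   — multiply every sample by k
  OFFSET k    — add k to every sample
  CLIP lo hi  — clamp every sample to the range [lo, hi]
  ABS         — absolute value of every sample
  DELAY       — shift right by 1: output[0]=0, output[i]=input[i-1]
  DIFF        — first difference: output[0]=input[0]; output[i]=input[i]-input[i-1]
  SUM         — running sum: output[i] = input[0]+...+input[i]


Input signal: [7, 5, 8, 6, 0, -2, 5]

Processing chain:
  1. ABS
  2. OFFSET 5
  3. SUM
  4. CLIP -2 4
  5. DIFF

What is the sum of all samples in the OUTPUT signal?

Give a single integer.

Input: [7, 5, 8, 6, 0, -2, 5]
Stage 1 (ABS): |7|=7, |5|=5, |8|=8, |6|=6, |0|=0, |-2|=2, |5|=5 -> [7, 5, 8, 6, 0, 2, 5]
Stage 2 (OFFSET 5): 7+5=12, 5+5=10, 8+5=13, 6+5=11, 0+5=5, 2+5=7, 5+5=10 -> [12, 10, 13, 11, 5, 7, 10]
Stage 3 (SUM): sum[0..0]=12, sum[0..1]=22, sum[0..2]=35, sum[0..3]=46, sum[0..4]=51, sum[0..5]=58, sum[0..6]=68 -> [12, 22, 35, 46, 51, 58, 68]
Stage 4 (CLIP -2 4): clip(12,-2,4)=4, clip(22,-2,4)=4, clip(35,-2,4)=4, clip(46,-2,4)=4, clip(51,-2,4)=4, clip(58,-2,4)=4, clip(68,-2,4)=4 -> [4, 4, 4, 4, 4, 4, 4]
Stage 5 (DIFF): s[0]=4, 4-4=0, 4-4=0, 4-4=0, 4-4=0, 4-4=0, 4-4=0 -> [4, 0, 0, 0, 0, 0, 0]
Output sum: 4

Answer: 4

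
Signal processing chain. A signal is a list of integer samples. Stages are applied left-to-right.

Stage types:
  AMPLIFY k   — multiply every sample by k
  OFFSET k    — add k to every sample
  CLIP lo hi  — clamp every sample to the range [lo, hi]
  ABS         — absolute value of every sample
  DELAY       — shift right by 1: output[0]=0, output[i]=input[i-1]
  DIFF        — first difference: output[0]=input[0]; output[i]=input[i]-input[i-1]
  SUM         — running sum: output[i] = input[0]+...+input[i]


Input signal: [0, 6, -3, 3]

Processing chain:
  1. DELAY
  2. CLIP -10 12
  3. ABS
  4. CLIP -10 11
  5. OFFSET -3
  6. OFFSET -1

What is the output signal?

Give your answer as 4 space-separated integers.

Input: [0, 6, -3, 3]
Stage 1 (DELAY): [0, 0, 6, -3] = [0, 0, 6, -3] -> [0, 0, 6, -3]
Stage 2 (CLIP -10 12): clip(0,-10,12)=0, clip(0,-10,12)=0, clip(6,-10,12)=6, clip(-3,-10,12)=-3 -> [0, 0, 6, -3]
Stage 3 (ABS): |0|=0, |0|=0, |6|=6, |-3|=3 -> [0, 0, 6, 3]
Stage 4 (CLIP -10 11): clip(0,-10,11)=0, clip(0,-10,11)=0, clip(6,-10,11)=6, clip(3,-10,11)=3 -> [0, 0, 6, 3]
Stage 5 (OFFSET -3): 0+-3=-3, 0+-3=-3, 6+-3=3, 3+-3=0 -> [-3, -3, 3, 0]
Stage 6 (OFFSET -1): -3+-1=-4, -3+-1=-4, 3+-1=2, 0+-1=-1 -> [-4, -4, 2, -1]

Answer: -4 -4 2 -1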